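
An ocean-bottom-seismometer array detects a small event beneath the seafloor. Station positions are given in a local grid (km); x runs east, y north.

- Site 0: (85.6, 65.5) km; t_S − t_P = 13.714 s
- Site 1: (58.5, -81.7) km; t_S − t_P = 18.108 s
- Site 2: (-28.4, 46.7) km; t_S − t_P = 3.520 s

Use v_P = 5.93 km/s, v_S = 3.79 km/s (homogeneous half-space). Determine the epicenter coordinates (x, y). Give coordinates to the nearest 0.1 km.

-58.4 km east, 68.3 km north

Distance from S−P lag: d = Δt · v_P v_S / (v_P − v_S) = Δt · (5.93·3.79)/(5.93−3.79) ≈ 10.5022·Δt.
So d_Site 0 = 144.03, d_Site 1 = 190.17, d_Site 2 = 36.97 km.
Circle about each station: (x − 85.6)² + (y − 65.5)² = 144.03²; (x − 58.5)² + (y + 81.7)² = 190.17²; (x + 28.4)² + (y − 46.7)² = 36.97².
Subtracting pairs of circle equations eliminates x²+y² and gives linear equations (the radical axes):
-54.2 x − 294.4 y = -16940.46
-228.0 x − 37.6 y = 10747.70
Solving the 2×2 system: x ≈ -58.4, y ≈ 68.3 km.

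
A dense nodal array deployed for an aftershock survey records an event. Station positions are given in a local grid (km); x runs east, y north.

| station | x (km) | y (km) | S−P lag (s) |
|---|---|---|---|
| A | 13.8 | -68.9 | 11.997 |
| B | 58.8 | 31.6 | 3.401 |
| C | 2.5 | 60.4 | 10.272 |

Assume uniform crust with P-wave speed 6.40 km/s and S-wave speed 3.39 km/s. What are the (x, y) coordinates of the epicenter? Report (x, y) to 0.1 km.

54.3 km east, 7.5 km north

Distance from S−P lag: d = Δt · v_P v_S / (v_P − v_S) = Δt · (6.40·3.39)/(6.40−3.39) ≈ 7.2080·Δt.
So d_A = 86.47, d_B = 24.51, d_C = 74.04 km.
Circle about each station: (x − 13.8)² + (y + 68.9)² = 86.47²; (x − 58.8)² + (y − 31.6)² = 24.51²; (x − 2.5)² + (y − 60.4)² = 74.04².
Subtracting pairs of circle equations eliminates x²+y² and gives linear equations (the radical axes):
90.0 x + 201.0 y = 6394.67
-22.6 x + 258.6 y = 711.90
Solving the 2×2 system: x ≈ 54.3, y ≈ 7.5 km.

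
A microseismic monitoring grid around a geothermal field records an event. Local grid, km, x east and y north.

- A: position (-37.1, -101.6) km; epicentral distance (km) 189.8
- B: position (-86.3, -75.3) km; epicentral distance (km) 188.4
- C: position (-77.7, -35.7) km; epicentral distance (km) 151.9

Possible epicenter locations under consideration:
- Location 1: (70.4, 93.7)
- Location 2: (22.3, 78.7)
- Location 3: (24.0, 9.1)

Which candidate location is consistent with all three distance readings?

Location 2

For each candidate, compare |candidate − station| to the reported distance:
Location 1: residuals A 33.1, B 42.1, C 44.8 → max 44.8 km
Location 2: residuals A 0.0, B 0.0, C 0.0 → max 0.0 km
Location 3: residuals A 63.4, B 49.5, C 40.8 → max 63.4 km
Only Location 2 has all residuals ≈ 0.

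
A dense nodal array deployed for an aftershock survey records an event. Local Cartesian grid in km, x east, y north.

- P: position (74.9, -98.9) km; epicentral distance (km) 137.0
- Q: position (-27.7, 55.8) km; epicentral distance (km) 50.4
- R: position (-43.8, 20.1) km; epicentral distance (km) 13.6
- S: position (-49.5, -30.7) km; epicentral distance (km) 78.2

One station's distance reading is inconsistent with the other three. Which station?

Solve using three stations at a time. Using P, Q, S (subtract circle equations pairwise → linear system) gives (x, y) ≈ (9.0, 21.2).
Distances from that point to each station vs reported:
  P: calculated 137.0 vs reported 137.0 → residual 0.0 km
  Q: calculated 50.4 vs reported 50.4 → residual 0.0 km
  R: calculated 52.8 vs reported 13.6 → residual 39.2 km
  S: calculated 78.2 vs reported 78.2 → residual 0.0 km
P, Q, S are mutually consistent (residuals ≈ 0); R is off by 39.2 km.

R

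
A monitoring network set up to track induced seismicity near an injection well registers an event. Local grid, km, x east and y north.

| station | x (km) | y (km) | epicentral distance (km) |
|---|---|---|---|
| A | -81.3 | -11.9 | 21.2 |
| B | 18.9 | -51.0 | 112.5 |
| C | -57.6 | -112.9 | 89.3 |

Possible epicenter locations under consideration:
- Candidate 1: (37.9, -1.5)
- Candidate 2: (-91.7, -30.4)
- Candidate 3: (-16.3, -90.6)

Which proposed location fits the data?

For each candidate, compare |candidate − station| to the reported distance:
Candidate 1: residuals A 98.5, B 59.5, C 57.4 → max 98.5 km
Candidate 2: residuals A 0.0, B 0.0, C 0.0 → max 0.0 km
Candidate 3: residuals A 80.9, B 59.5, C 42.4 → max 80.9 km
Only Candidate 2 has all residuals ≈ 0.

Candidate 2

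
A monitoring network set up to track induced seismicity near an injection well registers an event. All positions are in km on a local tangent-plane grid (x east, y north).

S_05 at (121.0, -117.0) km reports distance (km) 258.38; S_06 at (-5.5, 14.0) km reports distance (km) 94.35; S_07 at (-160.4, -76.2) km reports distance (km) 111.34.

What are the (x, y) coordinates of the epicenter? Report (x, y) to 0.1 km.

-99.8 km east, 17.2 km north

Circle about each station: (x − 121.0)² + (y + 117.0)² = 258.38²; (x + 5.5)² + (y − 14.0)² = 94.35²; (x + 160.4)² + (y + 76.2)² = 111.34².
Subtracting pairs of circle equations eliminates x²+y² and gives linear equations (the radical axes):
-253.0 x + 262.0 y = 29754.55
-562.8 x + 81.6 y = 57568.23
Solving the 2×2 system: x ≈ -99.8, y ≈ 17.2 km.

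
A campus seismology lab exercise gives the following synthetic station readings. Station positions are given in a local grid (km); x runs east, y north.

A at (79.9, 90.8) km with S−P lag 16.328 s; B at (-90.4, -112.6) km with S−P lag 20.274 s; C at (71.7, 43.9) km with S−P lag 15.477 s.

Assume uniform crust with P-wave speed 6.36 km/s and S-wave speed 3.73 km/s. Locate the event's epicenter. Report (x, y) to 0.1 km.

Distance from S−P lag: d = Δt · v_P v_S / (v_P − v_S) = Δt · (6.36·3.73)/(6.36−3.73) ≈ 9.0201·Δt.
So d_A = 147.28, d_B = 182.87, d_C = 139.60 km.
Circle about each station: (x − 79.9)² + (y − 90.8)² = 147.28²; (x + 90.4)² + (y + 112.6)² = 182.87²; (x − 71.7)² + (y − 43.9)² = 139.60².
Subtracting pairs of circle equations eliminates x²+y² and gives linear equations (the radical axes):
-340.6 x − 406.8 y = -5527.77
-16.4 x − 93.8 y = -5357.31
Solving the 2×2 system: x ≈ -65.7, y ≈ 68.6 km.

x ≈ -65.7 km, y ≈ 68.6 km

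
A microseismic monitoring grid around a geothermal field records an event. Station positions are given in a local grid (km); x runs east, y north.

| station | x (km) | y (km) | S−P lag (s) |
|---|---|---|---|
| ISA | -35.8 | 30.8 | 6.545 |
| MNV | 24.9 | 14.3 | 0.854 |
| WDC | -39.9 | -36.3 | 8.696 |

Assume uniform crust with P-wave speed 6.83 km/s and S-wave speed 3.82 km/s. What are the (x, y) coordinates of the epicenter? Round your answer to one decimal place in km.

Distance from S−P lag: d = Δt · v_P v_S / (v_P − v_S) = Δt · (6.83·3.82)/(6.83−3.82) ≈ 8.6680·Δt.
So d_ISA = 56.73, d_MNV = 7.40, d_WDC = 75.38 km.
Circle about each station: (x + 35.8)² + (y − 30.8)² = 56.73²; (x − 24.9)² + (y − 14.3)² = 7.40²; (x + 39.9)² + (y + 36.3)² = 75.38².
Subtracting the ISA equation from the MNV and WDC equations removes the quadratic terms:
121.4 x − 33.0 y = 1757.75
-8.2 x − 134.2 y = -1784.43
Solving the 2×2 system: x ≈ 17.8, y ≈ 12.2 km.

x ≈ 17.8 km, y ≈ 12.2 km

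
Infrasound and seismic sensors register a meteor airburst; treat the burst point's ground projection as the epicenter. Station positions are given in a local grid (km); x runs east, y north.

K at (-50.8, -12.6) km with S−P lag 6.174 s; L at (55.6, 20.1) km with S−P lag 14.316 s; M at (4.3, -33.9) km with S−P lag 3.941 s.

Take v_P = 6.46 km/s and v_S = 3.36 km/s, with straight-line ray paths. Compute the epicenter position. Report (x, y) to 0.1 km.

(-21.3, -44.2)

Distance from S−P lag: d = Δt · v_P v_S / (v_P − v_S) = Δt · (6.46·3.36)/(6.46−3.36) ≈ 7.0018·Δt.
So d_K = 43.23, d_L = 100.24, d_M = 27.59 km.
Circle about each station: (x + 50.8)² + (y + 12.6)² = 43.23²; (x − 55.6)² + (y − 20.1)² = 100.24²; (x − 4.3)² + (y + 33.9)² = 27.59².
Subtracting pairs of circle equations eliminates x²+y² and gives linear equations (the radical axes):
212.8 x + 65.4 y = -7423.25
110.2 x − 42.6 y = -464.08
Solving the 2×2 system: x ≈ -21.3, y ≈ -44.2 km.
Check against K (with the unrounded x, y): √((x + 50.8)²+(y + 12.6)²) = 43.23 ≈ 43.23 km. ✓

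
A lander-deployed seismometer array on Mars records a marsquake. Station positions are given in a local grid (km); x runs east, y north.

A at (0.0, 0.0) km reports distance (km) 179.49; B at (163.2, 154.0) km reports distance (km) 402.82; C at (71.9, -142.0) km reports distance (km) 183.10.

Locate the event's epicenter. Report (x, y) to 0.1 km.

Circle about each station: x² + y² = 179.49²; (x − 163.2)² + (y − 154.0)² = 402.82²; (x − 71.9)² + (y + 142.0)² = 183.10².
Subtracting the A equation from the B and C equations removes the quadratic terms:
326.4 x + 308.0 y = -79697.05
143.8 x − 284.0 y = 24024.66
Solving the 2×2 system: x ≈ -111.2, y ≈ -140.9 km.

x ≈ -111.2 km, y ≈ -140.9 km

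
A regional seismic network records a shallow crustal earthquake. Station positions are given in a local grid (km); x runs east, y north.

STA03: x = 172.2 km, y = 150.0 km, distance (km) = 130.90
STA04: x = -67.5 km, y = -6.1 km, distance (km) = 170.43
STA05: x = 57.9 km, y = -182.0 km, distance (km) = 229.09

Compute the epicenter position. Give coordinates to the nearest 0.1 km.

x ≈ 95.4 km, y ≈ 44.0 km

Circle about each station: (x − 172.2)² + (y − 150.0)² = 130.90²; (x + 67.5)² + (y + 6.1)² = 170.43²; (x − 57.9)² + (y + 182.0)² = 229.09².
Subtracting pairs of circle equations eliminates x²+y² and gives linear equations (the radical axes):
-479.4 x − 312.2 y = -59470.95
-228.6 x − 664.0 y = -51023.85
Solving the 2×2 system: x ≈ 95.4, y ≈ 44.0 km.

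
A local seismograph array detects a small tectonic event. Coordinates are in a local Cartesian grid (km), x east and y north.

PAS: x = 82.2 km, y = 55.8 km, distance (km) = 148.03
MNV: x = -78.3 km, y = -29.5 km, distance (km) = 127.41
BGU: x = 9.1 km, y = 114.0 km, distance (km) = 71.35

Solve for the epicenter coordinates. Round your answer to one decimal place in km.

Circle about each station: (x − 82.2)² + (y − 55.8)² = 148.03²; (x + 78.3)² + (y + 29.5)² = 127.41²; (x − 9.1)² + (y − 114.0)² = 71.35².
Subtracting the PAS equation from the MNV and BGU equations removes the quadratic terms:
-321.0 x − 170.6 y = 2810.23
-146.2 x + 116.4 y = 20030.39
Solving the 2×2 system: x ≈ -60.1, y ≈ 96.6 km.
Check against PAS (with the unrounded x, y): √((x − 82.2)²+(y − 55.8)²) = 148.03 ≈ 148.03 km. ✓

-60.1 km east, 96.6 km north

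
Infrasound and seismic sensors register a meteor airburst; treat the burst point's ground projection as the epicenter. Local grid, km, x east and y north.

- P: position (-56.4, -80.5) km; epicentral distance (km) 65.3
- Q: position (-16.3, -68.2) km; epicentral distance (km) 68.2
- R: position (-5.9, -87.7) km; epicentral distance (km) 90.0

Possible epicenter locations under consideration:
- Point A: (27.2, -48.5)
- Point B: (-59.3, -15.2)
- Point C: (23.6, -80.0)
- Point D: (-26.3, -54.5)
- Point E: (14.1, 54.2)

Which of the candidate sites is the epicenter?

Point B

For each candidate, compare |candidate − station| to the reported distance:
Point A: residuals P 24.2, Q 20.4, R 38.7 → max 38.7 km
Point B: residuals P 0.1, Q 0.0, R 0.0 → max 0.1 km
Point C: residuals P 14.7, Q 26.6, R 59.5 → max 59.5 km
Point D: residuals P 25.5, Q 51.2, R 51.0 → max 51.2 km
Point E: residuals P 86.7, Q 57.9, R 53.3 → max 86.7 km
Only Point B has all residuals ≈ 0.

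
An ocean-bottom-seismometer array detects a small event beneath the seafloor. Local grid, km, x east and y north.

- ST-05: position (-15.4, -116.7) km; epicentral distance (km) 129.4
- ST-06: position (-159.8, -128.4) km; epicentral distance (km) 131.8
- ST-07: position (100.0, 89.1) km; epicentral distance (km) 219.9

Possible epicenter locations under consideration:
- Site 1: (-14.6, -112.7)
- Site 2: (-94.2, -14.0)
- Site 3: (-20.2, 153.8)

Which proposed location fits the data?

Site 2

For each candidate, compare |candidate − station| to the reported distance:
Site 1: residuals ST-05 125.3, ST-06 14.2, ST-07 12.2 → max 125.3 km
Site 2: residuals ST-05 0.0, ST-06 0.1, ST-07 0.0 → max 0.1 km
Site 3: residuals ST-05 141.1, ST-06 183.0, ST-07 83.4 → max 183.0 km
Only Site 2 has all residuals ≈ 0.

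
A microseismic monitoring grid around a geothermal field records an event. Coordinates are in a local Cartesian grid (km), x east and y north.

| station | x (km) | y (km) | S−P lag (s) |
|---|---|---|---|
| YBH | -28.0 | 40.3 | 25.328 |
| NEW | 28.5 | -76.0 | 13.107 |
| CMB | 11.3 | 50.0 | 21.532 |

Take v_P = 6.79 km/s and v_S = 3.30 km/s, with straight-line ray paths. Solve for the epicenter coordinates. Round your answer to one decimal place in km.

Distance from S−P lag: d = Δt · v_P v_S / (v_P − v_S) = Δt · (6.79·3.30)/(6.79−3.30) ≈ 6.4203·Δt.
So d_YBH = 162.61, d_NEW = 84.15, d_CMB = 138.24 km.
Circle about each station: (x + 28.0)² + (y − 40.3)² = 162.61²; (x − 28.5)² + (y + 76.0)² = 84.15²; (x − 11.3)² + (y − 50.0)² = 138.24².
Subtracting pairs of circle equations eliminates x²+y² and gives linear equations (the radical axes):
113.0 x − 232.6 y = 23540.95
78.6 x + 19.4 y = 7551.31
Solving the 2×2 system: x ≈ 108.1, y ≈ -48.7 km.
Check against YBH (with the unrounded x, y): √((x + 28.0)²+(y − 40.3)²) = 162.61 ≈ 162.61 km. ✓

x ≈ 108.1 km, y ≈ -48.7 km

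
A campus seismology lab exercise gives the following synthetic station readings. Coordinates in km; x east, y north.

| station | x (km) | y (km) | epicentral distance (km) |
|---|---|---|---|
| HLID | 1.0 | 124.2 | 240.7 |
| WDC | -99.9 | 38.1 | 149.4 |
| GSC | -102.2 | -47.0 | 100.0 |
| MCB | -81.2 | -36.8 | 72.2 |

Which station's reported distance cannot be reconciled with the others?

Solve using three stations at a time. Using HLID, WDC, MCB (subtract circle equations pairwise → linear system) gives (x, y) ≈ (-65.2, -107.2).
Distances from that point to each station vs reported:
  HLID: calculated 240.7 vs reported 240.7 → residual 0.0 km
  WDC: calculated 149.4 vs reported 149.4 → residual 0.0 km
  GSC: calculated 70.7 vs reported 100.0 → residual 29.3 km
  MCB: calculated 72.2 vs reported 72.2 → residual 0.0 km
HLID, WDC, MCB are mutually consistent (residuals ≈ 0); GSC is off by 29.3 km.

GSC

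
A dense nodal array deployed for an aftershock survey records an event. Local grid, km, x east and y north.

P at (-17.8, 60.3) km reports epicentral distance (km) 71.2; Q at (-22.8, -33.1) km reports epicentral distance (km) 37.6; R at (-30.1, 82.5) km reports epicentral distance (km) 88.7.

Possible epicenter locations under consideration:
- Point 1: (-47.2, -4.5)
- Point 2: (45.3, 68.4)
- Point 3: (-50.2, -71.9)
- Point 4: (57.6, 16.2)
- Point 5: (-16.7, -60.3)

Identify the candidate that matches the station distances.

For each candidate, compare |candidate − station| to the reported distance:
Point 1: residuals P 0.0, Q 0.0, R 0.0 → max 0.0 km
Point 2: residuals P 7.6, Q 84.6, R 12.0 → max 84.6 km
Point 3: residuals P 64.9, Q 9.9, R 67.0 → max 67.0 km
Point 4: residuals P 16.1, Q 56.7, R 21.2 → max 56.7 km
Point 5: residuals P 49.4, Q 9.7, R 54.7 → max 54.7 km
Only Point 1 has all residuals ≈ 0.

Point 1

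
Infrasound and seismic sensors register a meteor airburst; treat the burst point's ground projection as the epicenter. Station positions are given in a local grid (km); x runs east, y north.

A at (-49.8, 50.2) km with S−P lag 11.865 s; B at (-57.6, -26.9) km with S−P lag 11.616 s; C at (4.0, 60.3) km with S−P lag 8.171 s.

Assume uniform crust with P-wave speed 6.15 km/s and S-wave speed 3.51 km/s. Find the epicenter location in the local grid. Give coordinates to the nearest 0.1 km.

Distance from S−P lag: d = Δt · v_P v_S / (v_P − v_S) = Δt · (6.15·3.51)/(6.15−3.51) ≈ 8.1767·Δt.
So d_A = 97.02, d_B = 94.98, d_C = 66.81 km.
Circle about each station: (x + 49.8)² + (y − 50.2)² = 97.02²; (x + 57.6)² + (y + 26.9)² = 94.98²; (x − 4.0)² + (y − 60.3)² = 66.81².
Subtracting pairs of circle equations eliminates x²+y² and gives linear equations (the radical axes):
-15.6 x − 154.2 y = -567.03
107.6 x + 20.2 y = 3601.31
Solving the 2×2 system: x ≈ 33.4, y ≈ 0.3 km.
Check against A (with the unrounded x, y): √((x + 49.8)²+(y − 50.2)²) = 97.03 ≈ 97.02 km. ✓

x ≈ 33.4 km, y ≈ 0.3 km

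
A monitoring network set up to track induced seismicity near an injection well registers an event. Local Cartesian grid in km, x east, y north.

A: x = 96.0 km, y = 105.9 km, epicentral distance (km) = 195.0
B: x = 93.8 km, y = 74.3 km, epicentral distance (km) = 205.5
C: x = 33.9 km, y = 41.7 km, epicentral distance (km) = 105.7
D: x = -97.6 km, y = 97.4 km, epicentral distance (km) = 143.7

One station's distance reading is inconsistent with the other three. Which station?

B

Solve using three stations at a time. Using A, C, D (subtract circle equations pairwise → linear system) gives (x, y) ≈ (-39.7, -34.1).
Distances from that point to each station vs reported:
  A: calculated 195.0 vs reported 195.0 → residual 0.0 km
  B: calculated 172.0 vs reported 205.5 → residual 33.5 km
  C: calculated 105.7 vs reported 105.7 → residual 0.0 km
  D: calculated 143.7 vs reported 143.7 → residual 0.0 km
A, C, D are mutually consistent (residuals ≈ 0); B is off by 33.5 km.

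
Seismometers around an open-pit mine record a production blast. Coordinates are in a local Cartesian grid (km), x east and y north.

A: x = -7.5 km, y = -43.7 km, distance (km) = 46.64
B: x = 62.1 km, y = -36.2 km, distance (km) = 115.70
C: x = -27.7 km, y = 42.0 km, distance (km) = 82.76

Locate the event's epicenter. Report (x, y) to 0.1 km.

-53.6 km east, -36.6 km north

Circle about each station: (x + 7.5)² + (y + 43.7)² = 46.64²; (x − 62.1)² + (y + 36.2)² = 115.70²; (x + 27.7)² + (y − 42.0)² = 82.76².
Subtracting pairs of circle equations eliminates x²+y² and gives linear equations (the radical axes):
139.2 x + 15.0 y = -8010.29
-40.4 x + 171.4 y = -4108.58
Solving the 2×2 system: x ≈ -53.6, y ≈ -36.6 km.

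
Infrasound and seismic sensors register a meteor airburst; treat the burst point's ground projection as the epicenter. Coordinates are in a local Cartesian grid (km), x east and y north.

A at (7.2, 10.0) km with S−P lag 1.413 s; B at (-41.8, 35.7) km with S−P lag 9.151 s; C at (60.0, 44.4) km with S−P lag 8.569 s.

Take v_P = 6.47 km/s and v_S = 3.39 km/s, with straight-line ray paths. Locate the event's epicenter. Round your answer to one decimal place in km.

(14.8, 3.4)

Distance from S−P lag: d = Δt · v_P v_S / (v_P − v_S) = Δt · (6.47·3.39)/(6.47−3.39) ≈ 7.1212·Δt.
So d_A = 10.06, d_B = 65.17, d_C = 61.02 km.
Circle about each station: (x − 7.2)² + (y − 10.0)² = 10.06²; (x + 41.8)² + (y − 35.7)² = 65.17²; (x − 60.0)² + (y − 44.4)² = 61.02².
Subtracting the A equation from the B and C equations removes the quadratic terms:
-98.0 x + 51.4 y = -1276.04
105.6 x + 68.8 y = 1797.28
Solving the 2×2 system: x ≈ 14.8, y ≈ 3.4 km.
Check against A (with the unrounded x, y): √((x − 7.2)²+(y − 10.0)²) = 10.07 ≈ 10.06 km. ✓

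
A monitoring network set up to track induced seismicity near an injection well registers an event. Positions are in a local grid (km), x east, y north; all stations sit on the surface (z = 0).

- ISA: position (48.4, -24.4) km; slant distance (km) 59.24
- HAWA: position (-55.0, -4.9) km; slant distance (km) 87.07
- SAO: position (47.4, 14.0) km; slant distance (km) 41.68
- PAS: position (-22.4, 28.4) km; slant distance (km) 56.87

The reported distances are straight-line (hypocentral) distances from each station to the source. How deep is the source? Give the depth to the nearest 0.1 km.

Each station gives a sphere (x−x_i)² + (y−y_i)² + z² = d_i² (stations at z=0).
Subtracting the ISA sphere from HAWA and SAO: z² cancels, leaving linear equations in x and y:
-206.8 x + 39.0 y = -3960.72
-2.0 x + 76.8 y = 1277.00
Solving: x ≈ 22.398, y ≈ 17.211 km (keep extra digits for the depth step; rounded: 22.4, 17.2).
Then from the ISA sphere: z² = 59.24² − (x − 48.4)² − (y + 24.4)² with x = 22.398, y = 17.211, so z ≈ 33.193 ≈ 33.2 km.

depth ≈ 33.2 km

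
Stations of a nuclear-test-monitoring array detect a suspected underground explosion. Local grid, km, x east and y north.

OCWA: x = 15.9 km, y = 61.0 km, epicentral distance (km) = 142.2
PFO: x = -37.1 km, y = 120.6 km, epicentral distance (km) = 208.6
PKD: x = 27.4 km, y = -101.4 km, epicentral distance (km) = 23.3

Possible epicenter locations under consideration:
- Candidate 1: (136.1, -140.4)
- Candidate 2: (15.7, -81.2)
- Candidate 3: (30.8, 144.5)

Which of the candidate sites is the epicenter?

Candidate 2

For each candidate, compare |candidate − station| to the reported distance:
Candidate 1: residuals OCWA 92.3, PFO 104.6, PKD 92.2 → max 104.6 km
Candidate 2: residuals OCWA 0.0, PFO 0.0, PKD 0.0 → max 0.0 km
Candidate 3: residuals OCWA 57.4, PFO 136.6, PKD 222.6 → max 222.6 km
Only Candidate 2 has all residuals ≈ 0.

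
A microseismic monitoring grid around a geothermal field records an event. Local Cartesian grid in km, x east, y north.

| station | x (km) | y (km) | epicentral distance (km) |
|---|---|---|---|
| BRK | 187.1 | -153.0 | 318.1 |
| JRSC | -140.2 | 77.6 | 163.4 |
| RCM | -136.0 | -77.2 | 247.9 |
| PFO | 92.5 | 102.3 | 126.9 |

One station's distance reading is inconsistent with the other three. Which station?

PFO

Solve using three stations at a time. Using BRK, JRSC, RCM (subtract circle equations pairwise → linear system) gives (x, y) ≈ (18.4, 116.7).
Distances from that point to each station vs reported:
  BRK: calculated 318.1 vs reported 318.1 → residual 0.0 km
  JRSC: calculated 163.4 vs reported 163.4 → residual 0.0 km
  RCM: calculated 247.9 vs reported 247.9 → residual 0.0 km
  PFO: calculated 75.4 vs reported 126.9 → residual 51.5 km
BRK, JRSC, RCM are mutually consistent (residuals ≈ 0); PFO is off by 51.5 km.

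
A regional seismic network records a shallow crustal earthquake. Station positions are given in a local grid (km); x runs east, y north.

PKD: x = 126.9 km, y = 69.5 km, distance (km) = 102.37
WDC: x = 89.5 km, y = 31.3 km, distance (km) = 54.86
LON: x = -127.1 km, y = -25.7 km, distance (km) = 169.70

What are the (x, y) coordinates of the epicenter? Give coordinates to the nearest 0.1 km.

Circle about each station: (x − 126.9)² + (y − 69.5)² = 102.37²; (x − 89.5)² + (y − 31.3)² = 54.86²; (x + 127.1)² + (y + 25.7)² = 169.70².
Subtracting the PKD equation from the WDC and LON equations removes the quadratic terms:
-74.8 x − 76.4 y = -4473.92
-508.0 x − 190.4 y = -22437.43
Solving the 2×2 system: x ≈ 35.1, y ≈ 24.2 km.

35.1 km east, 24.2 km north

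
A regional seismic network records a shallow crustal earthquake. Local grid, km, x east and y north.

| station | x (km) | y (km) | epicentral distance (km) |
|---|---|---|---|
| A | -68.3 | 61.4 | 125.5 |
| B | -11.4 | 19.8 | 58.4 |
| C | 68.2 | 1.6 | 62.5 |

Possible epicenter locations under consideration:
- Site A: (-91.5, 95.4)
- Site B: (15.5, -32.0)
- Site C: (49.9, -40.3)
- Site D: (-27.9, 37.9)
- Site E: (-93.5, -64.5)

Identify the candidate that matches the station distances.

For each candidate, compare |candidate − station| to the reported distance:
Site A: residuals A 84.3, B 51.7, C 122.7 → max 122.7 km
Site B: residuals A 0.0, B 0.0, C 0.0 → max 0.0 km
Site C: residuals A 30.4, B 27.4, C 16.8 → max 30.4 km
Site D: residuals A 78.8, B 33.9, C 40.2 → max 78.8 km
Site E: residuals A 2.9, B 59.3, C 112.2 → max 112.2 km
Only Site B has all residuals ≈ 0.

Site B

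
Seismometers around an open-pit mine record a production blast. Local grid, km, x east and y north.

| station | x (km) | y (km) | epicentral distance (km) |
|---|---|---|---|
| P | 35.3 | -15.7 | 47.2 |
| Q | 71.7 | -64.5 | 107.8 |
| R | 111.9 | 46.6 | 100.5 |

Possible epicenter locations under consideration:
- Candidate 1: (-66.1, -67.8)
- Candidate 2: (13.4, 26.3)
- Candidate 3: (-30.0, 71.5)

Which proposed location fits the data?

For each candidate, compare |candidate − station| to the reported distance:
Candidate 1: residuals P 66.8, Q 30.0, R 111.1 → max 111.1 km
Candidate 2: residuals P 0.2, Q 0.1, R 0.1 → max 0.2 km
Candidate 3: residuals P 61.7, Q 62.0, R 43.6 → max 62.0 km
Only Candidate 2 has all residuals ≈ 0.

Candidate 2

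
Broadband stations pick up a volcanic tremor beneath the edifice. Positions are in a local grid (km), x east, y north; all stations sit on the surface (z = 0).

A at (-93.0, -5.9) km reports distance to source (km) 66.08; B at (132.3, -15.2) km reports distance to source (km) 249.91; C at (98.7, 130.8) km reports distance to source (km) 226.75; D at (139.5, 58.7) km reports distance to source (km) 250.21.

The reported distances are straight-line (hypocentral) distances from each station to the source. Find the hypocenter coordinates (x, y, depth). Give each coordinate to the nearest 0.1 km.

Each station gives a sphere (x−x_i)² + (y−y_i)² + z² = d_i² (stations at z=0).
Subtracting the A sphere from B and C: z² cancels, leaving linear equations in x and y:
450.6 x − 18.6 y = -49037.92
383.4 x + 273.4 y = -28882.48
Solving: x ≈ -106.995, y ≈ 44.402 km (keep extra digits for the depth step; rounded: -107.0, 44.4).
Then from the A sphere: z² = 66.08² − (x + 93.0)² − (y + 5.9)² with x = -106.995, y = 44.402, so z ≈ 40.502 ≈ 40.5 km.

x ≈ -107.0 km, y ≈ 44.4 km, depth ≈ 40.5 km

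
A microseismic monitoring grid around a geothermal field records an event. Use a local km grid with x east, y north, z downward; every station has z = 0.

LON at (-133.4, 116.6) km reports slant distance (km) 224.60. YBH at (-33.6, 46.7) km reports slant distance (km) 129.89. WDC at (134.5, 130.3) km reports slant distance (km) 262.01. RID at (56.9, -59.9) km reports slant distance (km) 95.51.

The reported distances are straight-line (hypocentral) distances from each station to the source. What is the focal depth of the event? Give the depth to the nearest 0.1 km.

Each station gives a sphere (x−x_i)² + (y−y_i)² + z² = d_i² (stations at z=0).
Subtracting the LON sphere from YBH and WDC: z² cancels, leaving linear equations in x and y:
199.6 x − 139.8 y = 5492.48
535.8 x + 27.4 y = -14526.86
Solving: x ≈ -23.395, y ≈ -72.691 km (keep extra digits for the depth step; rounded: -23.4, -72.7).
Then from the LON sphere: z² = 224.60² − (x + 133.4)² − (y − 116.6)² with x = -23.395, y = -72.691, so z ≈ 50.130 ≈ 50.1 km.
Check against RID (with the unrounded solution): distance 95.52 ≈ 95.51 km. ✓

z ≈ 50.1 km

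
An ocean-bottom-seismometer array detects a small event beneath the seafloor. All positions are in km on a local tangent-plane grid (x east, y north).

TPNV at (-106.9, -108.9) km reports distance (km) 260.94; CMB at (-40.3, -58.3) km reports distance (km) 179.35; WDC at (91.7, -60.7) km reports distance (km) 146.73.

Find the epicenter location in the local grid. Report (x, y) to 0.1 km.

x ≈ 68.6 km, y ≈ 84.2 km

Circle about each station: (x + 106.9)² + (y + 108.9)² = 260.94²; (x + 40.3)² + (y + 58.3)² = 179.35²; (x − 91.7)² + (y + 60.7)² = 146.73².
Subtracting the TPNV equation from the CMB and WDC equations removes the quadratic terms:
133.2 x + 101.2 y = 17659.42
397.2 x + 96.4 y = 35366.55
Solving the 2×2 system: x ≈ 68.6, y ≈ 84.2 km.
Check against TPNV (with the unrounded x, y): √((x + 106.9)²+(y + 108.9)²) = 260.94 ≈ 260.94 km. ✓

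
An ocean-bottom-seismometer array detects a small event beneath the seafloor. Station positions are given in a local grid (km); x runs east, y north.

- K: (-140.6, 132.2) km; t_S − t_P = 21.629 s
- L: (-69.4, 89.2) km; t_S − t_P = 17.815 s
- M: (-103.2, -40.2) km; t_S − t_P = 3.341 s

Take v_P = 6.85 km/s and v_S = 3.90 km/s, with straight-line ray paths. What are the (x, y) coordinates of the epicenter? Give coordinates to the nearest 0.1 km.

(-123.2, -62.9)

Distance from S−P lag: d = Δt · v_P v_S / (v_P − v_S) = Δt · (6.85·3.90)/(6.85−3.90) ≈ 9.0559·Δt.
So d_K = 195.87, d_L = 161.33, d_M = 30.26 km.
Circle about each station: (x + 140.6)² + (y − 132.2)² = 195.87²; (x + 69.4)² + (y − 89.2)² = 161.33²; (x + 103.2)² + (y + 40.2)² = 30.26².
Subtracting the K equation from the L and M equations removes the quadratic terms:
142.4 x − 86.0 y = -12134.51
74.8 x − 344.8 y = 12470.47
Solving the 2×2 system: x ≈ -123.2, y ≈ -62.9 km.
Check against K (with the unrounded x, y): √((x + 140.6)²+(y − 132.2)²) = 195.87 ≈ 195.87 km. ✓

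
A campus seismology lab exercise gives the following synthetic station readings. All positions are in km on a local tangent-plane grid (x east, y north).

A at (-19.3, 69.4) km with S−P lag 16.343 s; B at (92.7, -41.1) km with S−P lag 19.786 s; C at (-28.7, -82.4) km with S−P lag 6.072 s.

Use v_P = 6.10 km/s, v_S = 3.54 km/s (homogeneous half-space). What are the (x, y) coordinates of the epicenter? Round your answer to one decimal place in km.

x ≈ -73.4 km, y ≈ -57.4 km

Distance from S−P lag: d = Δt · v_P v_S / (v_P − v_S) = Δt · (6.10·3.54)/(6.10−3.54) ≈ 8.4352·Δt.
So d_A = 137.86, d_B = 166.90, d_C = 51.22 km.
Circle about each station: (x + 19.3)² + (y − 69.4)² = 137.86²; (x − 92.7)² + (y + 41.1)² = 166.90²; (x + 28.7)² + (y + 82.4)² = 51.22².
Subtracting the A equation from the B and C equations removes the quadratic terms:
224.0 x − 221.0 y = -3756.58
-18.8 x − 303.6 y = 18806.49
Solving the 2×2 system: x ≈ -73.4, y ≈ -57.4 km.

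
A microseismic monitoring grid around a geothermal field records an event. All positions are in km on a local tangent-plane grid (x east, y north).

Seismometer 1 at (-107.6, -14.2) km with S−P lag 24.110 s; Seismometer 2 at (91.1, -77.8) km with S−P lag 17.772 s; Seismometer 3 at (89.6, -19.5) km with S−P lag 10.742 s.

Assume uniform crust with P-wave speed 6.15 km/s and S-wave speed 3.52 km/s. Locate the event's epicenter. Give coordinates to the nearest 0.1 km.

(73.3, 67.4)

Distance from S−P lag: d = Δt · v_P v_S / (v_P − v_S) = Δt · (6.15·3.52)/(6.15−3.52) ≈ 8.2312·Δt.
So d_Seismometer 1 = 198.45, d_Seismometer 2 = 146.28, d_Seismometer 3 = 88.42 km.
Circle about each station: (x + 107.6)² + (y + 14.2)² = 198.45²; (x − 91.1)² + (y + 77.8)² = 146.28²; (x − 89.6)² + (y + 19.5)² = 88.42².
Subtracting the Seismometer 1 equation from the Seismometer 2 and Seismometer 3 equations removes the quadratic terms:
397.4 x − 127.2 y = 20557.21
394.4 x − 10.6 y = 28193.32
Solving the 2×2 system: x ≈ 73.3, y ≈ 67.4 km.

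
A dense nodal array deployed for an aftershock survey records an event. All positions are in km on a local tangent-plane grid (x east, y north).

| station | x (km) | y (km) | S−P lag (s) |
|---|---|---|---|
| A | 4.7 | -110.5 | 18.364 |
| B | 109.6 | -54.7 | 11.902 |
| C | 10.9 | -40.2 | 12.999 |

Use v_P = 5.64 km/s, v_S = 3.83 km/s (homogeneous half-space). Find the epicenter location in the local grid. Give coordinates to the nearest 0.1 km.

x ≈ 99.7 km, y ≈ 87.0 km

Distance from S−P lag: d = Δt · v_P v_S / (v_P − v_S) = Δt · (5.64·3.83)/(5.64−3.83) ≈ 11.9344·Δt.
So d_A = 219.16, d_B = 142.04, d_C = 155.13 km.
Circle about each station: (x − 4.7)² + (y + 110.5)² = 219.16²; (x − 109.6)² + (y + 54.7)² = 142.04²; (x − 10.9)² + (y + 40.2)² = 155.13².
Subtracting pairs of circle equations eliminates x²+y² and gives linear equations (the radical axes):
209.8 x + 111.6 y = 30627.65
12.4 x + 140.6 y = 13468.30
Solving the 2×2 system: x ≈ 99.7, y ≈ 87.0 km.
Check against A (with the unrounded x, y): √((x − 4.7)²+(y + 110.5)²) = 219.16 ≈ 219.16 km. ✓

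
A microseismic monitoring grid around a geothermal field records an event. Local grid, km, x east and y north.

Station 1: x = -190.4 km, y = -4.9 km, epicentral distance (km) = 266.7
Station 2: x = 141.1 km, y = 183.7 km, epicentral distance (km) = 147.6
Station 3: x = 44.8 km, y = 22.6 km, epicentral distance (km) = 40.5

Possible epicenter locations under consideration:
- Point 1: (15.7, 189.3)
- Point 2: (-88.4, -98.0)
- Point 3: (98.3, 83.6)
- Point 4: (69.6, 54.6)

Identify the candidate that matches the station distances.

For each candidate, compare |candidate − station| to the reported distance:
Point 1: residuals Station 1 16.5, Station 2 22.1, Station 3 128.7 → max 128.7 km
Point 2: residuals Station 1 128.6, Station 2 215.8, Station 3 139.2 → max 215.8 km
Point 3: residuals Station 1 35.3, Station 2 38.7, Station 3 40.6 → max 40.6 km
Point 4: residuals Station 1 0.0, Station 2 0.0, Station 3 0.0 → max 0.0 km
Only Point 4 has all residuals ≈ 0.

Point 4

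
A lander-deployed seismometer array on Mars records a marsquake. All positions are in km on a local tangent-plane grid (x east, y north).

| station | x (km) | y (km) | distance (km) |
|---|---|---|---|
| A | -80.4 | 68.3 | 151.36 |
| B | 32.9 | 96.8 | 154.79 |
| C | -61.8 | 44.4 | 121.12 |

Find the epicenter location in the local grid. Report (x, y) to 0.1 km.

x ≈ 6.4 km, y ≈ -55.7 km

Circle about each station: (x + 80.4)² + (y − 68.3)² = 151.36²; (x − 32.9)² + (y − 96.8)² = 154.79²; (x + 61.8)² + (y − 44.4)² = 121.12².
Subtracting pairs of circle equations eliminates x²+y² and gives linear equations (the radical axes):
226.6 x + 57.0 y = -1726.49
37.2 x − 47.8 y = 2901.35
Solving the 2×2 system: x ≈ 6.4, y ≈ -55.7 km.
Check against A (with the unrounded x, y): √((x + 80.4)²+(y − 68.3)²) = 151.38 ≈ 151.36 km. ✓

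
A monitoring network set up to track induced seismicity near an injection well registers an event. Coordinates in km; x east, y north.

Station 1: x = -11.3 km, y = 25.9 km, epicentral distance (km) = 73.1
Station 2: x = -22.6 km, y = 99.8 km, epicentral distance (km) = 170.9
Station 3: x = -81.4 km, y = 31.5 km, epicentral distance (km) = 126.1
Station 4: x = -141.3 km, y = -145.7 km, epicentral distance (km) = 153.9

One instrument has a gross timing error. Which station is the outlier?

Solve using three stations at a time. Using Station 2, Station 3, Station 4 (subtract circle equations pairwise → linear system) gives (x, y) ≈ (-7.2, -70.4).
Distances from that point to each station vs reported:
  Station 1: calculated 96.3 vs reported 73.1 → residual 23.2 km
  Station 2: calculated 170.9 vs reported 170.9 → residual 0.0 km
  Station 3: calculated 126.0 vs reported 126.1 → residual 0.1 km
  Station 4: calculated 153.8 vs reported 153.9 → residual 0.1 km
Station 2, Station 3, Station 4 are mutually consistent (residuals ≈ 0); Station 1 is off by 23.2 km.

Station 1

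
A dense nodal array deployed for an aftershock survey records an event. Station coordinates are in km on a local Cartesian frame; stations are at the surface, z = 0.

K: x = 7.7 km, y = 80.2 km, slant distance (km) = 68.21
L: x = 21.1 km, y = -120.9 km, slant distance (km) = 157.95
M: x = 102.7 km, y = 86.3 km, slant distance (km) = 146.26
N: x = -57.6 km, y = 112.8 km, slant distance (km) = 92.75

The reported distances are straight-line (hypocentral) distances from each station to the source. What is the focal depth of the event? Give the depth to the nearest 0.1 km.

z ≈ 21.8 km

Each station gives a sphere (x−x_i)² + (y−y_i)² + z² = d_i² (stations at z=0).
Subtracting the K sphere from L and M: z² cancels, leaving linear equations in x and y:
26.8 x − 402.2 y = -11724.91
190.0 x + 12.2 y = -5235.73
Solving: x ≈ -29.303, y ≈ 27.199 km (keep extra digits for the depth step; rounded: -29.3, 27.2).
Then from the K sphere: z² = 68.21² − (x − 7.7)² − (y − 80.2)² with x = -29.303, y = 27.199, so z ≈ 21.778 ≈ 21.8 km.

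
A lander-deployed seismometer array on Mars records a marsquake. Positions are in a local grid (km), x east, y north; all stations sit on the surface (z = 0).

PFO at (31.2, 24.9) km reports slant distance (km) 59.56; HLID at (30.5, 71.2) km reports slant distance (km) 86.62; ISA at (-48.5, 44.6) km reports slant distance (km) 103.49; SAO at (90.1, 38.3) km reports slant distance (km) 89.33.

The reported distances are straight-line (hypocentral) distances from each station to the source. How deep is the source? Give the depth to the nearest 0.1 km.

Each station gives a sphere (x−x_i)² + (y−y_i)² + z² = d_i² (stations at z=0).
Subtracting the PFO sphere from HLID and ISA: z² cancels, leaving linear equations in x and y:
-1.4 x + 92.6 y = 450.61
-159.4 x + 39.4 y = -4414.83
Solving: x ≈ 29.008, y ≈ 5.305 km (keep extra digits for the depth step; rounded: 29.0, 5.3).
Then from the PFO sphere: z² = 59.56² − (x − 31.2)² − (y − 24.9)² with x = 29.008, y = 5.305, so z ≈ 56.202 ≈ 56.2 km.
Check against SAO (with the unrounded solution): distance 89.33 ≈ 89.33 km. ✓

56.2 km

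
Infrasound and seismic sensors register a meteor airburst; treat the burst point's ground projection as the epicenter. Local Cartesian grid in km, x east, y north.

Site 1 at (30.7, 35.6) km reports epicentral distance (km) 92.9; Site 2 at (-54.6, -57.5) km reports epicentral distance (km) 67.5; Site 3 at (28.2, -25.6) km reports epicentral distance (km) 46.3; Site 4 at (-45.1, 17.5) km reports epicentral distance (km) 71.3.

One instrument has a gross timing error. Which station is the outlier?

Site 2

Solve using three stations at a time. Using Site 1, Site 3, Site 4 (subtract circle equations pairwise → linear system) gives (x, y) ≈ (-13.2, -46.3).
Distances from that point to each station vs reported:
  Site 1: calculated 92.9 vs reported 92.9 → residual 0.0 km
  Site 2: calculated 42.9 vs reported 67.5 → residual 24.6 km
  Site 3: calculated 46.3 vs reported 46.3 → residual 0.0 km
  Site 4: calculated 71.3 vs reported 71.3 → residual 0.0 km
Site 1, Site 3, Site 4 are mutually consistent (residuals ≈ 0); Site 2 is off by 24.6 km.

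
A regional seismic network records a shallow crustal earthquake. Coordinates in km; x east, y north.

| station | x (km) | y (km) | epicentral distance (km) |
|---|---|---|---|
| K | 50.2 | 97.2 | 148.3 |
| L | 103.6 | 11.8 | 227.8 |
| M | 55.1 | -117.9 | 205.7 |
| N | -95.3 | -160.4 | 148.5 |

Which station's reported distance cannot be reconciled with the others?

Solve using three stations at a time. Using L, M, N (subtract circle equations pairwise → linear system) gives (x, y) ≈ (-122.7, -14.4).
Distances from that point to each station vs reported:
  K: calculated 205.8 vs reported 148.3 → residual 57.5 km
  L: calculated 227.8 vs reported 227.8 → residual 0.0 km
  M: calculated 205.7 vs reported 205.7 → residual 0.0 km
  N: calculated 148.5 vs reported 148.5 → residual 0.0 km
L, M, N are mutually consistent (residuals ≈ 0); K is off by 57.5 km.

K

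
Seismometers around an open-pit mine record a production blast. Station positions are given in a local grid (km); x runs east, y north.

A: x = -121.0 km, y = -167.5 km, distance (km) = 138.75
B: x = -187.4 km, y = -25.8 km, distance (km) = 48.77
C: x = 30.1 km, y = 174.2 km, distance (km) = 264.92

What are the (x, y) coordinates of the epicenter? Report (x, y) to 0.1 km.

x ≈ -138.8 km, y ≈ -29.9 km

Circle about each station: (x + 121.0)² + (y + 167.5)² = 138.75²; (x + 187.4)² + (y + 25.8)² = 48.77²; (x − 30.1)² + (y − 174.2)² = 264.92².
Subtracting pairs of circle equations eliminates x²+y² and gives linear equations (the radical axes):
-132.8 x + 283.4 y = 9960.20
302.2 x + 683.4 y = -62376.64
Solving the 2×2 system: x ≈ -138.8, y ≈ -29.9 km.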